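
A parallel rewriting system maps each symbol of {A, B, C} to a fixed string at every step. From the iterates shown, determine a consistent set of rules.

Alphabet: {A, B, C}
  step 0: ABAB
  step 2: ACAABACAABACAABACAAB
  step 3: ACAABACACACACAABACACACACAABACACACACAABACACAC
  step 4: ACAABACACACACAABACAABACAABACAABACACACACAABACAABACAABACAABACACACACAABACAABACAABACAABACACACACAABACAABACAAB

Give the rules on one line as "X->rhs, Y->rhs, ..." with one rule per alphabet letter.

  step 3 ⇒ step 4: ACAABACACACACAABACACACACAABACACACACAABACACAC ⇒ AC·AAB·AC·AC·AC·AC·AAB·AC·AAB·AC·AAB·AC·AAB·AC·AC·AC·AC·AAB·AC·AAB·AC·AAB·AC·AAB·AC·AC·AC·AC·AAB·AC·AAB·AC·AAB·AC·AAB·AC·AC·AC·AC·AAB·AC·AAB·AC·AAB
    A ↦ AC
    B ↦ AC
    C ↦ AAB

A->AC, B->AC, C->AAB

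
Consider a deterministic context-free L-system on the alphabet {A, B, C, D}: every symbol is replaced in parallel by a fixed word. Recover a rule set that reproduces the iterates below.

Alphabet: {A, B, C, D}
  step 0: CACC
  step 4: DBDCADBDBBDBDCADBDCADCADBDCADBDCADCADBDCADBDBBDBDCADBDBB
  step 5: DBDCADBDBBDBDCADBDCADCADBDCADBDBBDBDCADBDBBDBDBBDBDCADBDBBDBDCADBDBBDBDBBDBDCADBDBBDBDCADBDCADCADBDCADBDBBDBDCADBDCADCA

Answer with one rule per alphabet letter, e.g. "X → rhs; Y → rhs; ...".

  step 4 ⇒ step 5: DBDCADBDBBDBDCADBDCADCADBDCADBDCADCADBDCADBDBBDBDCADBDBB ⇒ DB·DCA·DB·D·BB·DB·DCA·DB·DCA·DCA·DB·DCA·DB·D·BB·DB·DCA·DB·D·BB·DB·D·BB·DB·DCA·DB·D·BB·DB·DCA·DB·D·BB·DB·D·BB·DB·DCA·DB·D·BB·DB·DCA·DB·DCA·DCA·DB·DCA·DB·D·BB·DB·DCA·DB·DCA·DCA
    A ↦ BB
    B ↦ DCA
    C ↦ D
    D ↦ DB

A->BB, B->DCA, C->D, D->DB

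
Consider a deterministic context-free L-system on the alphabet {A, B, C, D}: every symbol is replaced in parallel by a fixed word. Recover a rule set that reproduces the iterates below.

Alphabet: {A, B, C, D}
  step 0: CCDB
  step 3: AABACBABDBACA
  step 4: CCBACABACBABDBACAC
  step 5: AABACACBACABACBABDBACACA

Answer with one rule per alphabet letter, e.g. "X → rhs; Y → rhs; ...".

A->C, B->BA, C->A, D->BD

  step 4 ⇒ step 5: CCBACABACBABDBACAC ⇒ A·A·BA·C·A·C·BA·C·A·BA·C·BA·BD·BA·C·A·C·A
    A ↦ C
    B ↦ BA
    C ↦ A
    D ↦ BD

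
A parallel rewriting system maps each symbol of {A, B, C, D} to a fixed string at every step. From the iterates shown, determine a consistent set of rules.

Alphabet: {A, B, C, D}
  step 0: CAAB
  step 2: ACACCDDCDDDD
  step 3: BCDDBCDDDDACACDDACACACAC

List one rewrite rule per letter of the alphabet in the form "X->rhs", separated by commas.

A->BC, B->C, C->DD, D->AC

  step 2 ⇒ step 3: ACACCDDCDDDD ⇒ BC·DD·BC·DD·DD·AC·AC·DD·AC·AC·AC·AC
    A ↦ BC
    C ↦ DD
    D ↦ AC
    B ↦ C  (constrained at step 0)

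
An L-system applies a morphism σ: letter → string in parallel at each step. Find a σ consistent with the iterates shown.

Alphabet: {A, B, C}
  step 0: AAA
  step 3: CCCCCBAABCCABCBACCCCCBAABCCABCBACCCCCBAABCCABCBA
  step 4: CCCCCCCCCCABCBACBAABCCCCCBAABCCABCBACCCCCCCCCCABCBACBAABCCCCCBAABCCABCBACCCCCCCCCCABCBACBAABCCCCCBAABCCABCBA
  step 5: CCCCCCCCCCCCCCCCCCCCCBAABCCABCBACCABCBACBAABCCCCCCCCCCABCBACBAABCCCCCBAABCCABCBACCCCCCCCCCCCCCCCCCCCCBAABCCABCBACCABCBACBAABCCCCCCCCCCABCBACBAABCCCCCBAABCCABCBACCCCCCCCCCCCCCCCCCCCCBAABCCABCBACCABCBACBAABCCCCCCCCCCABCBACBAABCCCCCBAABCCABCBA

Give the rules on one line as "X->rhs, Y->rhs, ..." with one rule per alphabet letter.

A->CBA, B->AB, C->CC

  step 4 ⇒ step 5: CCCCCCCCCCABCBACBAABCCCCCBAABCCABCBACCCCCCCCCCABCBACBAABCCCCCBAABCCABCBACCCCCCCCCCABCBACBAABCCCCCBAABCCABCBA ⇒ CC·CC·CC·CC·CC·CC·CC·CC·CC·CC·CBA·AB·CC·AB·CBA·CC·AB·CBA·CBA·AB·CC·CC·CC·CC·CC·AB·CBA·CBA·AB·CC·CC·CBA·AB·CC·AB·CBA·CC·CC·CC·CC·CC·CC·CC·CC·CC·CC·CBA·AB·CC·AB·CBA·CC·AB·CBA·CBA·AB·CC·CC·CC·CC·CC·AB·CBA·CBA·AB·CC·CC·CBA·AB·CC·AB·CBA·CC·CC·CC·CC·CC·CC·CC·CC·CC·CC·CBA·AB·CC·AB·CBA·CC·AB·CBA·CBA·AB·CC·CC·CC·CC·CC·AB·CBA·CBA·AB·CC·CC·CBA·AB·CC·AB·CBA
    A ↦ CBA
    B ↦ AB
    C ↦ CC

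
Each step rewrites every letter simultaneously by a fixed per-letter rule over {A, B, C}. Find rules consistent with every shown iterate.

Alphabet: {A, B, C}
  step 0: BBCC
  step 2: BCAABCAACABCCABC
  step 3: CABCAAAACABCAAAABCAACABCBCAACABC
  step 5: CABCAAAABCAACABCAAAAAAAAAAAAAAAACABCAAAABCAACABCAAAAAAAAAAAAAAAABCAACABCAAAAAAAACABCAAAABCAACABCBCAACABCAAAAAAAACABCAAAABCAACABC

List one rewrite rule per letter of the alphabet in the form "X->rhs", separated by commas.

  step 2 ⇒ step 3: BCAABCAACABCCABC ⇒ CA·BC·AA·AA·CA·BC·AA·AA·BC·AA·CA·BC·BC·AA·CA·BC
    A ↦ AA
    B ↦ CA
    C ↦ BC

A->AA, B->CA, C->BC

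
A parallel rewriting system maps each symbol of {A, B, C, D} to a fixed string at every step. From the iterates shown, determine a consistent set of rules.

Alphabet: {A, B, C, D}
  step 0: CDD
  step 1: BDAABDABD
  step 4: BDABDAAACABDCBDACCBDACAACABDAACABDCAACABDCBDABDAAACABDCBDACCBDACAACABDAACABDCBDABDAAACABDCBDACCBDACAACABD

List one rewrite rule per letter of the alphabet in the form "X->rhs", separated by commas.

  step 0 ⇒ step 1: CDD ⇒ BDA·ABD·ABD
    C ↦ BDA
    D ↦ ABD
    A ↦ C  (constrained at step 1)
    B ↦ AAC  (constrained at step 1)

A->C, B->AAC, C->BDA, D->ABD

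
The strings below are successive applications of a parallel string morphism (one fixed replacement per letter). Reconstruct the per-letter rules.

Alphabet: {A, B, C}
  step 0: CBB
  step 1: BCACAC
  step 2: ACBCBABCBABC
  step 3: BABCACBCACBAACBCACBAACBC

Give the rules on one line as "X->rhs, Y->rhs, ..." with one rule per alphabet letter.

A->BA, B->AC, C->BC

  step 2 ⇒ step 3: ACBCBABCBABC ⇒ BA·BC·AC·BC·AC·BA·AC·BC·AC·BA·AC·BC
    A ↦ BA
    B ↦ AC
    C ↦ BC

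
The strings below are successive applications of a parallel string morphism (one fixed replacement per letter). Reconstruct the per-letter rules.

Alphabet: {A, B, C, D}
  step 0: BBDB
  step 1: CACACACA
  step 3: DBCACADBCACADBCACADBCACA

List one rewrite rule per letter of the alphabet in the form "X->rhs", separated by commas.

  step 0 ⇒ step 1: BBDB ⇒ CA·CA·CA·CA
    B ↦ CA
    D ↦ CA
    A ↦ DB  (constrained at step 1)
    C ↦ A  (constrained at step 1)

A->DB, B->CA, C->A, D->CA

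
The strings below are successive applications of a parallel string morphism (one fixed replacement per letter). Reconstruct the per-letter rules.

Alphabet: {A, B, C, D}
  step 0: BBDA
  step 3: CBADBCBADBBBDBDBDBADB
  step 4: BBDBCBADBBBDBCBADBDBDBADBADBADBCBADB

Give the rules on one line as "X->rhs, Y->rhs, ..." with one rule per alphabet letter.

  step 3 ⇒ step 4: CBADBCBADBBBDBDBDBADB ⇒ BB·DB·CB·A·DB·BB·DB·CB·A·DB·DB·DB·A·DB·A·DB·A·DB·CB·A·DB
    A ↦ CB
    B ↦ DB
    C ↦ BB
    D ↦ A

A->CB, B->DB, C->BB, D->A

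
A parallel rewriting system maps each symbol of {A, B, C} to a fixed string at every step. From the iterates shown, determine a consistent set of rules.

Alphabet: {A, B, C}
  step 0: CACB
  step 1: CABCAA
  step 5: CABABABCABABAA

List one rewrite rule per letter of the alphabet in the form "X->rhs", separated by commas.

  step 0 ⇒ step 1: CACB ⇒ CA·B·CA·A
    A ↦ B
    B ↦ A
    C ↦ CA

A->B, B->A, C->CA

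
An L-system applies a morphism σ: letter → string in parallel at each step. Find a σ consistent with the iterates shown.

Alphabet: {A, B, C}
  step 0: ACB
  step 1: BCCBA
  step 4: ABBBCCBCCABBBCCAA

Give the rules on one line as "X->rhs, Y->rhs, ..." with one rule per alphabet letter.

  step 0 ⇒ step 1: ACB ⇒ BCC·B·A
    A ↦ BCC
    B ↦ A
    C ↦ B

A->BCC, B->A, C->B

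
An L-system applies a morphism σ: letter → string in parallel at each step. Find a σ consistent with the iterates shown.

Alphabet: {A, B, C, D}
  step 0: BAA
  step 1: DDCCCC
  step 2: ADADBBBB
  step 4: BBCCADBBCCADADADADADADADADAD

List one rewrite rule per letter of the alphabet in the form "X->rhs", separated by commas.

  step 1 ⇒ step 2: DDCCCC ⇒ AD·AD·B·B·B·B
    C ↦ B
    D ↦ AD
  step 0 ⇒ step 1: BAA ⇒ DD·CC·CC
    A ↦ CC
  step 0 ⇒ step 1: BAA ⇒ DD·CC·CC
    B ↦ DD

A->CC, B->DD, C->B, D->AD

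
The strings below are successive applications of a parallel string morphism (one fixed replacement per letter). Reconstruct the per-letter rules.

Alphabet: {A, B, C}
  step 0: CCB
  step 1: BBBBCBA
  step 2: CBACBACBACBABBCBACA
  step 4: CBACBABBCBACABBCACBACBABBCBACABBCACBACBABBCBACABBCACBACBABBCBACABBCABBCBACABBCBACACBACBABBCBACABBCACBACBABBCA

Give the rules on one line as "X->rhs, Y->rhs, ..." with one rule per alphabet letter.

  step 1 ⇒ step 2: BBBBCBA ⇒ CBA·CBA·CBA·CBA·BB·CBA·CA
    A ↦ CA
    B ↦ CBA
    C ↦ BB

A->CA, B->CBA, C->BB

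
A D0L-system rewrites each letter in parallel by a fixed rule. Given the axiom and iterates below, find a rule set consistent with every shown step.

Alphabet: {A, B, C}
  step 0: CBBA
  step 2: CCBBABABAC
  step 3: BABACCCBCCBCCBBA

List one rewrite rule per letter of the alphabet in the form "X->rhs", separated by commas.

A->CB, B->C, C->BA

  step 2 ⇒ step 3: CCBBABABAC ⇒ BA·BA·C·C·CB·C·CB·C·CB·BA
    A ↦ CB
    B ↦ C
    C ↦ BA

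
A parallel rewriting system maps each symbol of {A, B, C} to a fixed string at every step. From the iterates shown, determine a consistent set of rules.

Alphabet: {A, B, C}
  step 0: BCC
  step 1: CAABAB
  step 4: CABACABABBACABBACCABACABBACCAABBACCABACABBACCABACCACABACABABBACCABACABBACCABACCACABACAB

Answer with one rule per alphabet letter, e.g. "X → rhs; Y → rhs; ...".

  step 0 ⇒ step 1: BCC ⇒ CA·AB·AB
    B ↦ CA
    C ↦ AB
    A ↦ BAC  (constrained at step 1)

A->BAC, B->CA, C->AB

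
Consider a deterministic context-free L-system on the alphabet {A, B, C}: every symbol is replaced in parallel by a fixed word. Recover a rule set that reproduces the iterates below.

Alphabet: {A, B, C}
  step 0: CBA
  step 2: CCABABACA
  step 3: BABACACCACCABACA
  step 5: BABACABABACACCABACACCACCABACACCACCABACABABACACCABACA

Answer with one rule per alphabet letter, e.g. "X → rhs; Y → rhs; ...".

A->CA, B->C, C->BA

  step 2 ⇒ step 3: CCABABACA ⇒ BA·BA·CA·C·CA·C·CA·BA·CA
    A ↦ CA
    B ↦ C
    C ↦ BA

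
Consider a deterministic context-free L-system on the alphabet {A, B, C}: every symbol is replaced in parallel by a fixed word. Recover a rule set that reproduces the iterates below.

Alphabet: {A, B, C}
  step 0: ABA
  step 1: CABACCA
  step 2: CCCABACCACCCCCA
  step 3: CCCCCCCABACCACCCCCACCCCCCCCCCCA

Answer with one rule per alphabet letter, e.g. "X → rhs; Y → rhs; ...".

A->CA, B->BAC, C->CC

  step 2 ⇒ step 3: CCCABACCACCCCCA ⇒ CC·CC·CC·CA·BAC·CA·CC·CC·CA·CC·CC·CC·CC·CC·CA
    A ↦ CA
    B ↦ BAC
    C ↦ CC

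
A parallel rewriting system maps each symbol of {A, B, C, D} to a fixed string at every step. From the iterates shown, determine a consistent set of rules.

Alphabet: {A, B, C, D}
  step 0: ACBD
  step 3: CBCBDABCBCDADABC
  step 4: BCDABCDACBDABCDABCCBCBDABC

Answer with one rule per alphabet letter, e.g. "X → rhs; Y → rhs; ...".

  step 3 ⇒ step 4: CBCBDABCBCDADABC ⇒ BC·DA·BC·DA·C·B·DA·BC·DA·BC·C·B·C·B·DA·BC
    A ↦ B
    B ↦ DA
    C ↦ BC
    D ↦ C

A->B, B->DA, C->BC, D->C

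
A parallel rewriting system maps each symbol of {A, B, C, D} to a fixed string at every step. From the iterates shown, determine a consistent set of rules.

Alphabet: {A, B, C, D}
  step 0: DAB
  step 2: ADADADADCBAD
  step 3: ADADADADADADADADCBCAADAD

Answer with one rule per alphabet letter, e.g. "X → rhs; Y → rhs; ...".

  step 2 ⇒ step 3: ADADADADCBAD ⇒ AD·AD·AD·AD·AD·AD·AD·AD·CB·CA·AD·AD
    A ↦ AD
    B ↦ CA
    C ↦ CB
    D ↦ AD

A->AD, B->CA, C->CB, D->AD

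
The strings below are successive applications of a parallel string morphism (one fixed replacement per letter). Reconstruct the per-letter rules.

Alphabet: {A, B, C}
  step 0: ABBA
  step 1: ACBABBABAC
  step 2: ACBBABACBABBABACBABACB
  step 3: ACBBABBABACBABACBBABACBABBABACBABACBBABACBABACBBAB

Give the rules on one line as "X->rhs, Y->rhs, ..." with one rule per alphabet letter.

A->AC, B->BAB, C->B

  step 2 ⇒ step 3: ACBBABACBABBABACBABACB ⇒ AC·B·BAB·BAB·AC·BAB·AC·B·BAB·AC·BAB·BAB·AC·BAB·AC·B·BAB·AC·BAB·AC·B·BAB
    A ↦ AC
    B ↦ BAB
    C ↦ B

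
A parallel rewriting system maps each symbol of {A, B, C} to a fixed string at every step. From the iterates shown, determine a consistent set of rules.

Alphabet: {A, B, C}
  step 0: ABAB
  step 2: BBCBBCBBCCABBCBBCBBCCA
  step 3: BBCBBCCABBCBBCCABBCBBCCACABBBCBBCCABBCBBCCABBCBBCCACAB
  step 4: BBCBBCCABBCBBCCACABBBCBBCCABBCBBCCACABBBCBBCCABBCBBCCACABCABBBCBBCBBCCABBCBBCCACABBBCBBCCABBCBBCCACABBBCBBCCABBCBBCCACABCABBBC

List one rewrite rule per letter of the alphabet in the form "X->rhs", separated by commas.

  step 3 ⇒ step 4: BBCBBCCABBCBBCCABBCBBCCACABBBCBBCCABBCBBCCABBCBBCCACAB ⇒ BBC·BBC·CA·BBC·BBC·CA·CA·B·BBC·BBC·CA·BBC·BBC·CA·CA·B·BBC·BBC·CA·BBC·BBC·CA·CA·B·CA·B·BBC·BBC·BBC·CA·BBC·BBC·CA·CA·B·BBC·BBC·CA·BBC·BBC·CA·CA·B·BBC·BBC·CA·BBC·BBC·CA·CA·B·CA·B·BBC
    A ↦ B
    B ↦ BBC
    C ↦ CA

A->B, B->BBC, C->CA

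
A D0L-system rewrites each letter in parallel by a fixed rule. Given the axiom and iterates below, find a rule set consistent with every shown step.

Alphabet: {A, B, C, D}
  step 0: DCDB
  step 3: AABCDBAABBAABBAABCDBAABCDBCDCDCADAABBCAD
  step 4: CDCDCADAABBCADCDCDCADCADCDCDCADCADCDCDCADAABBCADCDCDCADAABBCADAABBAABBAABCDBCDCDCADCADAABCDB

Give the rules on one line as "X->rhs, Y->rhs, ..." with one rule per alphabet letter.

  step 3 ⇒ step 4: AABCDBAABBAABBAABCDBAABCDBCDCDCADAABBCAD ⇒ CD·CD·CAD·AAB·B·CAD·CD·CD·CAD·CAD·CD·CD·CAD·CAD·CD·CD·CAD·AAB·B·CAD·CD·CD·CAD·AAB·B·CAD·AAB·B·AAB·B·AAB·CD·B·CD·CD·CAD·CAD·AAB·CD·B
    A ↦ CD
    B ↦ CAD
    C ↦ AAB
    D ↦ B

A->CD, B->CAD, C->AAB, D->B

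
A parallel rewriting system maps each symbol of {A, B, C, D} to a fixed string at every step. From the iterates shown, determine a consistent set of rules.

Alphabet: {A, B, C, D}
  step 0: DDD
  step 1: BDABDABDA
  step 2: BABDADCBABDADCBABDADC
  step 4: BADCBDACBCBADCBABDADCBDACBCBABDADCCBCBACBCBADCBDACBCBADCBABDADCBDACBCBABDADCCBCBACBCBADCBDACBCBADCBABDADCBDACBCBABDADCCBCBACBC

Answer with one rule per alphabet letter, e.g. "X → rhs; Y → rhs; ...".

  step 1 ⇒ step 2: BDABDABDA ⇒ BA·BDA·DC·BA·BDA·DC·BA·BDA·DC
    A ↦ DC
    B ↦ BA
    D ↦ BDA
    C ↦ CBC  (constrained at step 2)

A->DC, B->BA, C->CBC, D->BDA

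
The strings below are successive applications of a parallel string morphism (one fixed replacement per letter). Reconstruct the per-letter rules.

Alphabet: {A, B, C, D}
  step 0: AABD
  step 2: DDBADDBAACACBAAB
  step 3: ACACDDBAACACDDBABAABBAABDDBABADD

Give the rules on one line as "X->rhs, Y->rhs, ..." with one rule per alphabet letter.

A->BA, B->DD, C->AB, D->AC

  step 2 ⇒ step 3: DDBADDBAACACBAAB ⇒ AC·AC·DD·BA·AC·AC·DD·BA·BA·AB·BA·AB·DD·BA·BA·DD
    A ↦ BA
    B ↦ DD
    C ↦ AB
    D ↦ AC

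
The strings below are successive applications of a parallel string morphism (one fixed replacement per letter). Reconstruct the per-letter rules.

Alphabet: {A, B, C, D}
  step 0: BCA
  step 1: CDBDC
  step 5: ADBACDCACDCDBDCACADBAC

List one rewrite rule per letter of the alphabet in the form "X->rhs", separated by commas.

A->DC, B->C, C->DB, D->A

  step 0 ⇒ step 1: BCA ⇒ C·DB·DC
    A ↦ DC
    B ↦ C
    C ↦ DB
    D ↦ A  (constrained at step 1)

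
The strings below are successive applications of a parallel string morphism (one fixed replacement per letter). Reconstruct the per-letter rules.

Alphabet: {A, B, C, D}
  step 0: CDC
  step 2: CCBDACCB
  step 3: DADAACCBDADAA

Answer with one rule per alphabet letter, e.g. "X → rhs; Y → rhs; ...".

A->CB, B->A, C->DA, D->C

  step 2 ⇒ step 3: CCBDACCB ⇒ DA·DA·A·C·CB·DA·DA·A
    A ↦ CB
    B ↦ A
    C ↦ DA
    D ↦ C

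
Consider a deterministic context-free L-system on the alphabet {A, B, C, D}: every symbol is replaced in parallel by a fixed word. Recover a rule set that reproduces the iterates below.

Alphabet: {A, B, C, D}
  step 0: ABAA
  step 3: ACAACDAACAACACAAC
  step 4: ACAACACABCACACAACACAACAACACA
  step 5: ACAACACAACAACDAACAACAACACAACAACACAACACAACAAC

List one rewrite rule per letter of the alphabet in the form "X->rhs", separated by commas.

A->AC, B->D, C->A, D->BC

  step 4 ⇒ step 5: ACAACACABCACACAACACAACAACACA ⇒ AC·A·AC·AC·A·AC·A·AC·D·A·AC·A·AC·A·AC·AC·A·AC·A·AC·AC·A·AC·AC·A·AC·A·AC
    A ↦ AC
    B ↦ D
    C ↦ A
  step 3 ⇒ step 4: ACAACDAACAACACAAC ⇒ AC·A·AC·AC·A·BC·AC·AC·A·AC·AC·A·AC·A·AC·AC·A
    D ↦ BC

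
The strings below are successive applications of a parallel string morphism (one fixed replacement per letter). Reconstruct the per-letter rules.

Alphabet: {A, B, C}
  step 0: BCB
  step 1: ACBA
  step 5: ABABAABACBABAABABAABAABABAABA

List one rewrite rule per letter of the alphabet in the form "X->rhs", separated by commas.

A->BA, B->A, C->CB

  step 0 ⇒ step 1: BCB ⇒ A·CB·A
    B ↦ A
    C ↦ CB
    A ↦ BA  (constrained at step 1)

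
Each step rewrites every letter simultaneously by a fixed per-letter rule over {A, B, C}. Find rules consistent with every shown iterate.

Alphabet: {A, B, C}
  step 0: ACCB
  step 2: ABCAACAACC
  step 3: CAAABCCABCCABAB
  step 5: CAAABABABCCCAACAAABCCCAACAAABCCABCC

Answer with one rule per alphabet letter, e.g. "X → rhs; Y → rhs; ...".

  step 2 ⇒ step 3: ABCAACAACC ⇒ C·AA·AB·C·C·AB·C·C·AB·AB
    A ↦ C
    B ↦ AA
    C ↦ AB

A->C, B->AA, C->AB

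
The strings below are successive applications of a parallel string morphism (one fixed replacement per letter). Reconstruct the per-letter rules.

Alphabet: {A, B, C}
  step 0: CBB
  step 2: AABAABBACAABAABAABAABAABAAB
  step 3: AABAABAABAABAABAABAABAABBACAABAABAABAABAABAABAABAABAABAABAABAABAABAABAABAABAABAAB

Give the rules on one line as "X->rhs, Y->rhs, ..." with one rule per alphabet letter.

  step 2 ⇒ step 3: AABAABBACAABAABAABAABAABAAB ⇒ AAB·AAB·AAB·AAB·AAB·AAB·AAB·AAB·BAC·AAB·AAB·AAB·AAB·AAB·AAB·AAB·AAB·AAB·AAB·AAB·AAB·AAB·AAB·AAB·AAB·AAB·AAB
    A ↦ AAB
    B ↦ AAB
    C ↦ BAC

A->AAB, B->AAB, C->BAC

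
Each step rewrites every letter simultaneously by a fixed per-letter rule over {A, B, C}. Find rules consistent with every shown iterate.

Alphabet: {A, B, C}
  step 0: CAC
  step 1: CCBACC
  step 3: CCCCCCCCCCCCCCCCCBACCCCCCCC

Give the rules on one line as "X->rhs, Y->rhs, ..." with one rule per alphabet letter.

A->BA, B->CCC, C->CC

  step 0 ⇒ step 1: CAC ⇒ CC·BA·CC
    A ↦ BA
    C ↦ CC
    B ↦ CCC  (constrained at step 1)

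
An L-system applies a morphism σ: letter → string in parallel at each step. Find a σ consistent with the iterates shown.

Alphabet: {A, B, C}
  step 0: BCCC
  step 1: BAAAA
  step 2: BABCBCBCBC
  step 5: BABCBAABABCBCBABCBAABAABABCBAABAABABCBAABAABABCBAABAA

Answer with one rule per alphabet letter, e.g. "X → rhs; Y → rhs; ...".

  step 1 ⇒ step 2: BAAAA ⇒ BA·BC·BC·BC·BC
    A ↦ BC
    B ↦ BA
  step 0 ⇒ step 1: BCCC ⇒ BA·A·A·A
    C ↦ A

A->BC, B->BA, C->A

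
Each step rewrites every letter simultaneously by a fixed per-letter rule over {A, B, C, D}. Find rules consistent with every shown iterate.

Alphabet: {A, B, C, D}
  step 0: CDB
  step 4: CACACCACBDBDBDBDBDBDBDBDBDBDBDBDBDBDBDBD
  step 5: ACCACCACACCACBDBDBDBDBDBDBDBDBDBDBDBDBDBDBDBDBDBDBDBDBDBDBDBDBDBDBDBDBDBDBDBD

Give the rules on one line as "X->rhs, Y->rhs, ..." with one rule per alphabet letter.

  step 4 ⇒ step 5: CACACCACBDBDBDBDBDBDBDBDBDBDBDBDBDBDBDBD ⇒ AC·C·AC·C·AC·AC·C·AC·BD·BD·BD·BD·BD·BD·BD·BD·BD·BD·BD·BD·BD·BD·BD·BD·BD·BD·BD·BD·BD·BD·BD·BD·BD·BD·BD·BD·BD·BD·BD·BD
    A ↦ C
    B ↦ BD
    C ↦ AC
    D ↦ BD

A->C, B->BD, C->AC, D->BD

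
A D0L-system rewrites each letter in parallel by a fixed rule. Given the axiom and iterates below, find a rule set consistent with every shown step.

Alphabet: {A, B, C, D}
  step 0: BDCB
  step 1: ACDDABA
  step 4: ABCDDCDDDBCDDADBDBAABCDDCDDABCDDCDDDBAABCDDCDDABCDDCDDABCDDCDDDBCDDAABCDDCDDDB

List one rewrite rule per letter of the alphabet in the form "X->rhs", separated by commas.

  step 0 ⇒ step 1: BDCB ⇒ A·CDD·AB·A
    B ↦ A
    C ↦ AB
    D ↦ CDD
    A ↦ DB  (constrained at step 1)

A->DB, B->A, C->AB, D->CDD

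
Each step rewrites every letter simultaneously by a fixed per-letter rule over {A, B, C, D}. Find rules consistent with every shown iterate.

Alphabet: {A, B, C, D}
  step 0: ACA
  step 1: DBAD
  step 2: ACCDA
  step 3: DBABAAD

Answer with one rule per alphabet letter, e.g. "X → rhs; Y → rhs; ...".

  step 2 ⇒ step 3: ACCDA ⇒ D·BA·BA·A·D
    A ↦ D
    C ↦ BA
    D ↦ A
  step 1 ⇒ step 2: DBAD ⇒ A·CC·D·A
    B ↦ CC

A->D, B->CC, C->BA, D->A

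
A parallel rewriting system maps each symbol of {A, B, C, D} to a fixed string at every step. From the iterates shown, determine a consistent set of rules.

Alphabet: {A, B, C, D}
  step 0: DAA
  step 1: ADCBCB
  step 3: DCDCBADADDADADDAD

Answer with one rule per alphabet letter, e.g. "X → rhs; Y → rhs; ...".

A->CB, B->CD, C->D, D->AD

  step 0 ⇒ step 1: DAA ⇒ AD·CB·CB
    A ↦ CB
    D ↦ AD
    B ↦ CD  (constrained at step 1)
    C ↦ D  (constrained at step 1)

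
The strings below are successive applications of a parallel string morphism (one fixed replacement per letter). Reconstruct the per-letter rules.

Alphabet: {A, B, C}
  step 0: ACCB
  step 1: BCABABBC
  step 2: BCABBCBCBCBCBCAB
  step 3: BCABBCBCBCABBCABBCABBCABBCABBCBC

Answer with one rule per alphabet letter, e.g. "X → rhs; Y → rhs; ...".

  step 2 ⇒ step 3: BCABBCBCBCBCBCAB ⇒ BC·AB·BC·BC·BC·AB·BC·AB·BC·AB·BC·AB·BC·AB·BC·BC
    A ↦ BC
    B ↦ BC
    C ↦ AB

A->BC, B->BC, C->AB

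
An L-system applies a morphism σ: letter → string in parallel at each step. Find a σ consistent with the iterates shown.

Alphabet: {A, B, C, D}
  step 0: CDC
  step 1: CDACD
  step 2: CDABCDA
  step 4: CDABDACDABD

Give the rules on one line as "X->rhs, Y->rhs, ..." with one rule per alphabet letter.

A->B, B->D, C->CD, D->A

  step 1 ⇒ step 2: CDACD ⇒ CD·A·B·CD·A
    A ↦ B
    C ↦ CD
    D ↦ A
    B ↦ D  (constrained at step 2)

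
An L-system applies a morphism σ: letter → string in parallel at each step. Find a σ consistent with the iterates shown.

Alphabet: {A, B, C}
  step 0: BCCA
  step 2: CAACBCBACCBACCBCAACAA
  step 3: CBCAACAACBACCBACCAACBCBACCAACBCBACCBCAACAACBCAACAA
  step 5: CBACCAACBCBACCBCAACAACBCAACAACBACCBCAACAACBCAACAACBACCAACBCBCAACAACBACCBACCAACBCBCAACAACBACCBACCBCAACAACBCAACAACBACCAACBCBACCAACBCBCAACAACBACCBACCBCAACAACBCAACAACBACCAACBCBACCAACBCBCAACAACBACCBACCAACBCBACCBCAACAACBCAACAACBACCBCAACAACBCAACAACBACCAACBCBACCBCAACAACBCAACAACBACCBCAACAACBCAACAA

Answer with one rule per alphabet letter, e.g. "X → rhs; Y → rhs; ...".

  step 2 ⇒ step 3: CAACBCBACCBACCBCAACAA ⇒ CB·CAA·CAA·CB·AC·CB·AC·CAA·CB·CB·AC·CAA·CB·CB·AC·CB·CAA·CAA·CB·CAA·CAA
    A ↦ CAA
    B ↦ AC
    C ↦ CB

A->CAA, B->AC, C->CB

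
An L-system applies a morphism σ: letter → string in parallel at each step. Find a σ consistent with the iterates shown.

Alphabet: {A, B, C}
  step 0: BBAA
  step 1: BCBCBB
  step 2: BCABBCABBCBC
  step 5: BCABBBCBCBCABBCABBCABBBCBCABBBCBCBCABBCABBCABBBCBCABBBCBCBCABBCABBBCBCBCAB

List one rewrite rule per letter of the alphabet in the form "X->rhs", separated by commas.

A->B, B->BC, C->AB

  step 1 ⇒ step 2: BCBCBB ⇒ BC·AB·BC·AB·BC·BC
    B ↦ BC
    C ↦ AB
  step 0 ⇒ step 1: BBAA ⇒ BC·BC·B·B
    A ↦ B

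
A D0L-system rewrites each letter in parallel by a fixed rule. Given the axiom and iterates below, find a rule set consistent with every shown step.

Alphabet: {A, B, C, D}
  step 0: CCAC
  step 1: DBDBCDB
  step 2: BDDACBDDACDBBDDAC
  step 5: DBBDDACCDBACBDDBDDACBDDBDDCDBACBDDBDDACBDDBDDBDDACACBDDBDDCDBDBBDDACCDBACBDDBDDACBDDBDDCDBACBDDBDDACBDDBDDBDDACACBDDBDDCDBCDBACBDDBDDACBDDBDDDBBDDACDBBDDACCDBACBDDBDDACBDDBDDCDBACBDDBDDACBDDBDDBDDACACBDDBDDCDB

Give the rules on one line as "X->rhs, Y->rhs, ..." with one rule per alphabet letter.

  step 1 ⇒ step 2: DBDBCDB ⇒ BDD·AC·BDD·AC·DB·BDD·AC
    B ↦ AC
    C ↦ DB
    D ↦ BDD
  step 0 ⇒ step 1: CCAC ⇒ DB·DB·C·DB
    A ↦ C

A->C, B->AC, C->DB, D->BDD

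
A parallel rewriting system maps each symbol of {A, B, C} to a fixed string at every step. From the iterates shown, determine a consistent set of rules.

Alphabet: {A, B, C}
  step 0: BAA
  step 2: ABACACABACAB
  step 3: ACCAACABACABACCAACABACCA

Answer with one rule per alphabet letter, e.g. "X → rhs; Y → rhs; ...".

  step 2 ⇒ step 3: ABACACABACAB ⇒ AC·CA·AC·AB·AC·AB·AC·CA·AC·AB·AC·CA
    A ↦ AC
    B ↦ CA
    C ↦ AB

A->AC, B->CA, C->AB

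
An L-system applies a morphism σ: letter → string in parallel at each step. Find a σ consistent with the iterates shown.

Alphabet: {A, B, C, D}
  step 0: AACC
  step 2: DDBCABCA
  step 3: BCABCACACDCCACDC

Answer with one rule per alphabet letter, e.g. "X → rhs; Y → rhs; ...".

  step 2 ⇒ step 3: DDBCABCA ⇒ BCA·BCA·CAC·D·C·CAC·D·C
    A ↦ C
    B ↦ CAC
    C ↦ D
    D ↦ BCA

A->C, B->CAC, C->D, D->BCA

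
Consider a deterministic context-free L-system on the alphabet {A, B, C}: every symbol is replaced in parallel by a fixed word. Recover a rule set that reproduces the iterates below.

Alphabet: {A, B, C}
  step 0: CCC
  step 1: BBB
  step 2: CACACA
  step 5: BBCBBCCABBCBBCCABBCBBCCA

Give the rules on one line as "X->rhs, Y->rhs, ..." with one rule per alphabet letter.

A->BC, B->CA, C->B

  step 1 ⇒ step 2: BBB ⇒ CA·CA·CA
    B ↦ CA
    A ↦ BC  (constrained at step 2)
  step 0 ⇒ step 1: CCC ⇒ B·B·B
    C ↦ B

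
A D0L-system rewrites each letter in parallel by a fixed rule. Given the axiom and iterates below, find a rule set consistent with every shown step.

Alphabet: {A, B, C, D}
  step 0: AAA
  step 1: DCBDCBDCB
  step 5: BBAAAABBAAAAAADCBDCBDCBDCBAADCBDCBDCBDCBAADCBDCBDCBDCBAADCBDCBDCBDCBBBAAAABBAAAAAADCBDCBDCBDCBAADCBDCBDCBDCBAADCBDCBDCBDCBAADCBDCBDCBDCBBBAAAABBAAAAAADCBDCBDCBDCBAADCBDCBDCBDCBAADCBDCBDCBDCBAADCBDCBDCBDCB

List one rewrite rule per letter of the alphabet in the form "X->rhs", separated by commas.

  step 0 ⇒ step 1: AAA ⇒ DCB·DCB·DCB
    A ↦ DCB
    B ↦ A  (constrained at step 1)
    C ↦ AA  (constrained at step 1)
    D ↦ BBA  (constrained at step 1)

A->DCB, B->A, C->AA, D->BBA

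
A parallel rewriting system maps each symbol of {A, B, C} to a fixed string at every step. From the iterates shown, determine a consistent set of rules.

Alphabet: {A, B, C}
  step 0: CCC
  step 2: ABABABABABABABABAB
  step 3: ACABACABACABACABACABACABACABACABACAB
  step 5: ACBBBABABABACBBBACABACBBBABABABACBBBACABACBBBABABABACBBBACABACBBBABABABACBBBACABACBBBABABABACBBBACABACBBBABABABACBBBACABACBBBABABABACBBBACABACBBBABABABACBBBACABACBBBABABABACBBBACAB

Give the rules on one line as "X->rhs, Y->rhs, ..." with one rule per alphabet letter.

A->AC, B->AB, C->BBB

  step 2 ⇒ step 3: ABABABABABABABABAB ⇒ AC·AB·AC·AB·AC·AB·AC·AB·AC·AB·AC·AB·AC·AB·AC·AB·AC·AB
    A ↦ AC
    B ↦ AB
    C ↦ BBB  (constrained at step 0)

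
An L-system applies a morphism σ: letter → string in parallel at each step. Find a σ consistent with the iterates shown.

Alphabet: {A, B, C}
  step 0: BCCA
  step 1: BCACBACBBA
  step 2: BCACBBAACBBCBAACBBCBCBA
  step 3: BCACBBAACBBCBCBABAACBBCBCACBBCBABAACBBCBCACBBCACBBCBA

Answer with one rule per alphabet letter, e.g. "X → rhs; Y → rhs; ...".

  step 2 ⇒ step 3: BCACBBAACBBCBAACBBCBCBA ⇒ BC·ACB·BA·ACB·BC·BC·BA·BA·ACB·BC·BC·ACB·BC·BA·BA·ACB·BC·BC·ACB·BC·ACB·BC·BA
    A ↦ BA
    B ↦ BC
    C ↦ ACB

A->BA, B->BC, C->ACB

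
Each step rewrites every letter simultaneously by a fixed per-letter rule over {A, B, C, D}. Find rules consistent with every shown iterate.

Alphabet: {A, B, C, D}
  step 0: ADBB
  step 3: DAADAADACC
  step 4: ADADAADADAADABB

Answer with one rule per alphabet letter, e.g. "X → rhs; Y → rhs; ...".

  step 3 ⇒ step 4: DAADAADACC ⇒ A·DA·DA·A·DA·DA·A·DA·B·B
    A ↦ DA
    C ↦ B
    D ↦ A
    B ↦ C  (constrained at step 0)

A->DA, B->C, C->B, D->A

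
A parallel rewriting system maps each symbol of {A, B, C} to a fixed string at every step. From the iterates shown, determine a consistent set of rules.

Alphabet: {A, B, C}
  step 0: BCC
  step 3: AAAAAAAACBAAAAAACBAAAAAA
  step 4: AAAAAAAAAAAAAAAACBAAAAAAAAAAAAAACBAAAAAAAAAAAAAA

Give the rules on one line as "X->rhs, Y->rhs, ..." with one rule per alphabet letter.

  step 3 ⇒ step 4: AAAAAAAACBAAAAAACBAAAAAA ⇒ AA·AA·AA·AA·AA·AA·AA·AA·CB·AA·AA·AA·AA·AA·AA·AA·CB·AA·AA·AA·AA·AA·AA·AA
    A ↦ AA
    B ↦ AA
    C ↦ CB

A->AA, B->AA, C->CB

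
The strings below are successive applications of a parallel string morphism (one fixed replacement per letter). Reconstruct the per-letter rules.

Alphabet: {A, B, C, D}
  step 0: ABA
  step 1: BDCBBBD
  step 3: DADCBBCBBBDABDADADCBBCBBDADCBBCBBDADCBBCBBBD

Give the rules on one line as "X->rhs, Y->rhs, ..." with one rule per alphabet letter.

A->BD, B->CBB, C->DAD, D->A

  step 0 ⇒ step 1: ABA ⇒ BD·CBB·BD
    A ↦ BD
    B ↦ CBB
    C ↦ DAD  (constrained at step 1)
    D ↦ A  (constrained at step 1)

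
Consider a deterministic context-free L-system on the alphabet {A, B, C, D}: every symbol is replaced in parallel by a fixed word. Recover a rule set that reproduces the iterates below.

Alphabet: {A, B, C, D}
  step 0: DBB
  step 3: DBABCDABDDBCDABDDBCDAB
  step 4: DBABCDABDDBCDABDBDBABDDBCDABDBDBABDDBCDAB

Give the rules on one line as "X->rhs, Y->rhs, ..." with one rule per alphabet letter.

A->CD, B->AB, C->D, D->DB

  step 3 ⇒ step 4: DBABCDABDDBCDABDDBCDAB ⇒ DB·AB·CD·AB·D·DB·CD·AB·DB·DB·AB·D·DB·CD·AB·DB·DB·AB·D·DB·CD·AB
    A ↦ CD
    B ↦ AB
    C ↦ D
    D ↦ DB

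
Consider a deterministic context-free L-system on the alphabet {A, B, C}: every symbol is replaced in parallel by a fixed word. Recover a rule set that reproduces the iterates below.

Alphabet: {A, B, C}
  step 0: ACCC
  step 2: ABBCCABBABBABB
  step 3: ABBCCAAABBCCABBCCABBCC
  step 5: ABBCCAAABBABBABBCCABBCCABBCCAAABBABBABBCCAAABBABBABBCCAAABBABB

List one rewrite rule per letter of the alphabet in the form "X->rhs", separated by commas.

A->ABB, B->C, C->A

  step 2 ⇒ step 3: ABBCCABBABBABB ⇒ ABB·C·C·A·A·ABB·C·C·ABB·C·C·ABB·C·C
    A ↦ ABB
    B ↦ C
    C ↦ A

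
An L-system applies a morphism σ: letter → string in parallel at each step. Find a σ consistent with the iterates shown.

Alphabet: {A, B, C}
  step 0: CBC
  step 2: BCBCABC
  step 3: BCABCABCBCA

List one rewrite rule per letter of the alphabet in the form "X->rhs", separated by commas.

  step 2 ⇒ step 3: BCBCABC ⇒ BC·A·BC·A·BC·BC·A
    A ↦ BC
    B ↦ BC
    C ↦ A

A->BC, B->BC, C->A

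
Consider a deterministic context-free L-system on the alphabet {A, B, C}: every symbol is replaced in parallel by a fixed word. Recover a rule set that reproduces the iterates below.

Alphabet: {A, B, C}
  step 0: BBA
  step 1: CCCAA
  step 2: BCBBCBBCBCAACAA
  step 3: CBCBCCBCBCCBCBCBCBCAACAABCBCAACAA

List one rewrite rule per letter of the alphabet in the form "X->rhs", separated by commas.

A->CAA, B->C, C->BCB

  step 2 ⇒ step 3: BCBBCBBCBCAACAA ⇒ C·BCB·C·C·BCB·C·C·BCB·C·BCB·CAA·CAA·BCB·CAA·CAA
    A ↦ CAA
    B ↦ C
    C ↦ BCB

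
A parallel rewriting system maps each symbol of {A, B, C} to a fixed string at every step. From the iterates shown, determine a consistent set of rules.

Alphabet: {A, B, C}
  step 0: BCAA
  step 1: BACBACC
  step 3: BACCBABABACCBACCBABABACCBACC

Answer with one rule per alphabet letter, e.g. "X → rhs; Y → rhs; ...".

  step 0 ⇒ step 1: BCAA ⇒ BAC·BA·C·C
    A ↦ C
    B ↦ BAC
    C ↦ BA

A->C, B->BAC, C->BA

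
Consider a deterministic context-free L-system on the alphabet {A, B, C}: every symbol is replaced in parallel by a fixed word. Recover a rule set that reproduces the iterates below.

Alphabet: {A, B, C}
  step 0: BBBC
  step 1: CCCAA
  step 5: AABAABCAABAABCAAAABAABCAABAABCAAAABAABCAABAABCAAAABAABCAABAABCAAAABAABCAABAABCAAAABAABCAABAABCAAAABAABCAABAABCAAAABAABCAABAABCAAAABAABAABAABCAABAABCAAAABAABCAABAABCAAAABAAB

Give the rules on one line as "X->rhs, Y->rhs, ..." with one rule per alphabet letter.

A->AAB, B->C, C->AA

  step 0 ⇒ step 1: BBBC ⇒ C·C·C·AA
    B ↦ C
    C ↦ AA
    A ↦ AAB  (constrained at step 1)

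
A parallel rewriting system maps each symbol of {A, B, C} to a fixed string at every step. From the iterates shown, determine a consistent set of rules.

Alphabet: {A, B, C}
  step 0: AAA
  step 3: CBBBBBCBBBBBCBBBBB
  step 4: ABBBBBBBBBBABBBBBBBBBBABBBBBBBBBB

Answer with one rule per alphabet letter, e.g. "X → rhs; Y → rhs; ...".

  step 3 ⇒ step 4: CBBBBBCBBBBBCBBBBB ⇒ A·BB·BB·BB·BB·BB·A·BB·BB·BB·BB·BB·A·BB·BB·BB·BB·BB
    B ↦ BB
    C ↦ A
    A ↦ CB  (constrained at step 0)

A->CB, B->BB, C->A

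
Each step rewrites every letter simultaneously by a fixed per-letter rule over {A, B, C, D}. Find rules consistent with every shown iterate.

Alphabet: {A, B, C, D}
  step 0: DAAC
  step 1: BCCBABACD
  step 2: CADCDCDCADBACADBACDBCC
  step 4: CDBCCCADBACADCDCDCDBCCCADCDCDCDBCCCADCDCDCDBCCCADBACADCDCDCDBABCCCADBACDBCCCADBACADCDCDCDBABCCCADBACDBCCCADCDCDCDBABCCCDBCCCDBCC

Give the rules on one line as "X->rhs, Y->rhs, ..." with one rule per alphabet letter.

  step 1 ⇒ step 2: BCCBABACD ⇒ CAD·CD·CD·CAD·BA·CAD·BA·CD·BCC
    A ↦ BA
    B ↦ CAD
    C ↦ CD
    D ↦ BCC

A->BA, B->CAD, C->CD, D->BCC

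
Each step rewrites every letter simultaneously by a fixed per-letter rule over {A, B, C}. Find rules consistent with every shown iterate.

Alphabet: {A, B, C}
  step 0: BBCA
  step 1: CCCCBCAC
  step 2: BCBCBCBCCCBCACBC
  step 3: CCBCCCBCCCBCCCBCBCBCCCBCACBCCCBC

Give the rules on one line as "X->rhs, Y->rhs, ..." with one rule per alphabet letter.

  step 2 ⇒ step 3: BCBCBCBCCCBCACBC ⇒ CC·BC·CC·BC·CC·BC·CC·BC·BC·BC·CC·BC·AC·BC·CC·BC
    A ↦ AC
    B ↦ CC
    C ↦ BC

A->AC, B->CC, C->BC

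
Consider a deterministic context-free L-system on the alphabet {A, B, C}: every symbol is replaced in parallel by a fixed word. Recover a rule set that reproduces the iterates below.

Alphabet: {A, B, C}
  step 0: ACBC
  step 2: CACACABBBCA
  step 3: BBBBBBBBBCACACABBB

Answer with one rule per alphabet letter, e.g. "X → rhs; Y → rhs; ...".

  step 2 ⇒ step 3: CACACABBBCA ⇒ B·BB·B·BB·B·BB·CA·CA·CA·B·BB
    A ↦ BB
    B ↦ CA
    C ↦ B

A->BB, B->CA, C->B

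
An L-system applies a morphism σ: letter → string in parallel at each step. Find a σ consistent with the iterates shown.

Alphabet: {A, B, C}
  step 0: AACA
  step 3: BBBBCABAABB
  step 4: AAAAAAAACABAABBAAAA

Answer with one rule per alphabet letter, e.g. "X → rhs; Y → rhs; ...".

A->B, B->AA, C->CA

  step 3 ⇒ step 4: BBBBCABAABB ⇒ AA·AA·AA·AA·CA·B·AA·B·B·AA·AA
    A ↦ B
    B ↦ AA
    C ↦ CA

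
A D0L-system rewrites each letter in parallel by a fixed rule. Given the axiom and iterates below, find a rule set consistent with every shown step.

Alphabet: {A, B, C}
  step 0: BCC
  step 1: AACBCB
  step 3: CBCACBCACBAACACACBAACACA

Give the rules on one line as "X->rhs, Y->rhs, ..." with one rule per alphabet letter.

A->CA, B->AA, C->CB

  step 0 ⇒ step 1: BCC ⇒ AA·CB·CB
    B ↦ AA
    C ↦ CB
    A ↦ CA  (constrained at step 1)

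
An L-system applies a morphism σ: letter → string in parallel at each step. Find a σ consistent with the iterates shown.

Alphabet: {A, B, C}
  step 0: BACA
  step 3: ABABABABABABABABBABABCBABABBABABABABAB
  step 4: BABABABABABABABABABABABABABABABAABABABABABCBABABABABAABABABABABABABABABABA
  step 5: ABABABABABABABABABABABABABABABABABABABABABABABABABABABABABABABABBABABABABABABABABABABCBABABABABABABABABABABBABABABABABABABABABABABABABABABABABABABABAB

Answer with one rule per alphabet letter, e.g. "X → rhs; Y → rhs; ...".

  step 4 ⇒ step 5: BABABABABABABABABABABABABABABABAABABABABABCBABABABABAABABABABABABABABABABA ⇒ A·BAB·A·BAB·A·BAB·A·BAB·A·BAB·A·BAB·A·BAB·A·BAB·A·BAB·A·BAB·A·BAB·A·BAB·A·BAB·A·BAB·A·BAB·A·BAB·BAB·A·BAB·A·BAB·A·BAB·A·BAB·A·BCB·A·BAB·A·BAB·A·BAB·A·BAB·A·BAB·BAB·A·BAB·A·BAB·A·BAB·A·BAB·A·BAB·A·BAB·A·BAB·A·BAB·A·BAB·A·BAB
    A ↦ BAB
    B ↦ A
    C ↦ BCB

A->BAB, B->A, C->BCB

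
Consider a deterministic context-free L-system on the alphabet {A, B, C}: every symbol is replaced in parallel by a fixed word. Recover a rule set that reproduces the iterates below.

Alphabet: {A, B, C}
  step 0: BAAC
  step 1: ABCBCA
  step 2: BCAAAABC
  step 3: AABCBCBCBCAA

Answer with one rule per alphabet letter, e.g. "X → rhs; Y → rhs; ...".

A->BC, B->A, C->A

  step 2 ⇒ step 3: BCAAAABC ⇒ A·A·BC·BC·BC·BC·A·A
    A ↦ BC
    B ↦ A
    C ↦ A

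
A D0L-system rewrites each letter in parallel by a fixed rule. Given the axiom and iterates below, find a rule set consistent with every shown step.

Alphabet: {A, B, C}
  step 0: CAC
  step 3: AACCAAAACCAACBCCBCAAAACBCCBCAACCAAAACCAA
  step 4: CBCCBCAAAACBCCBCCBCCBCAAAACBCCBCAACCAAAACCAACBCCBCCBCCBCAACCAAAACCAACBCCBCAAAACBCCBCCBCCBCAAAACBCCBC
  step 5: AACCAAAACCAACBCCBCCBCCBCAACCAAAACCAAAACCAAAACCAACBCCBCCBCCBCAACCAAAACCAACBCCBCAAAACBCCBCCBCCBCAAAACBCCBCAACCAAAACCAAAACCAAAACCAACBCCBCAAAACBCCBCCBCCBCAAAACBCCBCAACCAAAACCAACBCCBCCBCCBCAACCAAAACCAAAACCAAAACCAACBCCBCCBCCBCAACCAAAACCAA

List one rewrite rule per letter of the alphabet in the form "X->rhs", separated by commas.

A->CBC, B->CC, C->AA

  step 4 ⇒ step 5: CBCCBCAAAACBCCBCCBCCBCAAAACBCCBCAACCAAAACCAACBCCBCCBCCBCAACCAAAACCAACBCCBCAAAACBCCBCCBCCBCAAAACBCCBC ⇒ AA·CC·AA·AA·CC·AA·CBC·CBC·CBC·CBC·AA·CC·AA·AA·CC·AA·AA·CC·AA·AA·CC·AA·CBC·CBC·CBC·CBC·AA·CC·AA·AA·CC·AA·CBC·CBC·AA·AA·CBC·CBC·CBC·CBC·AA·AA·CBC·CBC·AA·CC·AA·AA·CC·AA·AA·CC·AA·AA·CC·AA·CBC·CBC·AA·AA·CBC·CBC·CBC·CBC·AA·AA·CBC·CBC·AA·CC·AA·AA·CC·AA·CBC·CBC·CBC·CBC·AA·CC·AA·AA·CC·AA·AA·CC·AA·AA·CC·AA·CBC·CBC·CBC·CBC·AA·CC·AA·AA·CC·AA
    A ↦ CBC
    B ↦ CC
    C ↦ AA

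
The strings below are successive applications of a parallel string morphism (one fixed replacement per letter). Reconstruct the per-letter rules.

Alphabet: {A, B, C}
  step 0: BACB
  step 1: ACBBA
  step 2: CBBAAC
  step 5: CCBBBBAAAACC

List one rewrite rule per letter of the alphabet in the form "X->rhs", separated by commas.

  step 1 ⇒ step 2: ACBBA ⇒ C·BB·A·A·C
    A ↦ C
    B ↦ A
    C ↦ BB

A->C, B->A, C->BB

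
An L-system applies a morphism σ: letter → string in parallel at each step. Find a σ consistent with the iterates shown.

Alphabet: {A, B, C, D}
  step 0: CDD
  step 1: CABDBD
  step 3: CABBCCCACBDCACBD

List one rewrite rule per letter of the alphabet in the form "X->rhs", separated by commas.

A->BB, B->C, C->CA, D->BD

  step 0 ⇒ step 1: CDD ⇒ CA·BD·BD
    C ↦ CA
    D ↦ BD
    A ↦ BB  (constrained at step 1)
    B ↦ C  (constrained at step 1)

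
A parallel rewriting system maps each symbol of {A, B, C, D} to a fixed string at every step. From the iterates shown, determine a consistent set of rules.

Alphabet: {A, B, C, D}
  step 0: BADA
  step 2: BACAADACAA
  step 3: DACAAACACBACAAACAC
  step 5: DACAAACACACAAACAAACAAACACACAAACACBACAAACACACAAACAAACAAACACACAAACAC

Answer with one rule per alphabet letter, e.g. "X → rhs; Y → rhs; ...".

  step 2 ⇒ step 3: BACAADACAA ⇒ D·AC·AA·AC·AC·B·AC·AA·AC·AC
    A ↦ AC
    B ↦ D
    C ↦ AA
    D ↦ B

A->AC, B->D, C->AA, D->B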